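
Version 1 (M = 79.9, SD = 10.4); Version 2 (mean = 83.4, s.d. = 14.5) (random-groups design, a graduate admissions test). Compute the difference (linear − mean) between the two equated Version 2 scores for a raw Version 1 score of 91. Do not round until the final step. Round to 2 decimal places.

Mean-equated: 91 + (83.4 − 79.9) = 94.50
Linear-equated: (14.5/10.4)(91 − 79.9) + 83.4 = 98.876
Difference = 98.876 − 94.50 = 4.38

4.38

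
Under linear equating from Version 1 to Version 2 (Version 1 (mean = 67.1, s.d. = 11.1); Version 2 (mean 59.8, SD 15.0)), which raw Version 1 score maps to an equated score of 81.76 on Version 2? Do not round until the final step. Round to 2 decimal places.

83.35

Invert y = (SD_Y/SD_X)(x − M_X) + M_Y:
x = (SD_X/SD_Y)(y − M_Y) + M_X = (11.1/15.0)(81.76 − 59.8) + 67.1
x = 0.740000 × 21.960 + 67.1 = 83.35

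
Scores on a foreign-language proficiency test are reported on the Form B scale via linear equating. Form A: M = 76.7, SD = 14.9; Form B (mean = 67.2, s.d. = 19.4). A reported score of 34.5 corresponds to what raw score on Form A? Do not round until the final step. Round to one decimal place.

Invert y = (SD_Y/SD_X)(x − M_X) + M_Y:
x = (SD_X/SD_Y)(y − M_Y) + M_X = (14.9/19.4)(34.5 − 67.2) + 76.7
x = 0.768041 × -32.700 + 76.7 = 51.6

51.6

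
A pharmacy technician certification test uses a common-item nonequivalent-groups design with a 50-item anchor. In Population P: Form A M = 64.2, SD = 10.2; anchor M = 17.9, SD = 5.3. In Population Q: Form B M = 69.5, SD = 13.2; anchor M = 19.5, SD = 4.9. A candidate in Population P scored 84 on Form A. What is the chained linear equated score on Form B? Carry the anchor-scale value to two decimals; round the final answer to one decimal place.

92.9

Form A → anchor (Population P): v = (5.3/10.2)(84 − 64.2) + 17.9 = 28.19
anchor → Form B (Population Q): y = (13.2/4.9)(28.19 − 19.5) + 69.5 = 92.9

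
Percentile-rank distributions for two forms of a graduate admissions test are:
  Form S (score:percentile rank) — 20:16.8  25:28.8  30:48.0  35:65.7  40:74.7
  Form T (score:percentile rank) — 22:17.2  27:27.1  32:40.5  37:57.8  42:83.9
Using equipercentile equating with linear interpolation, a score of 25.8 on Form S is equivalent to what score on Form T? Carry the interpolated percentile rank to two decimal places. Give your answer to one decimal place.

PR of 25.8 on Form S: 28.8 + (25.8 − 25)/(30 − 25) × (48.0 − 28.8) = 31.87
On Form T, PR 31.87 falls between score 27 (PR 27.1) and 32 (PR 40.5).
Interpolate: 27 + (31.87 − 27.1)/(40.5 − 27.1) × (32 − 27) = 28.8

28.8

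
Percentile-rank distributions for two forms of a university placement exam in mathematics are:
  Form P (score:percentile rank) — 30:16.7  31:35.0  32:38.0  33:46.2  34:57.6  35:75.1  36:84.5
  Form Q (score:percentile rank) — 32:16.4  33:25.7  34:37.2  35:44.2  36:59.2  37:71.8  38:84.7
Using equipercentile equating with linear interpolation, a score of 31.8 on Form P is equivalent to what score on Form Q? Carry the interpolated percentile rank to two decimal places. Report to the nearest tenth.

PR of 31.8 on Form P: 35.0 + (31.8 − 31)/(32 − 31) × (38.0 − 35.0) = 37.40
On Form Q, PR 37.40 falls between score 34 (PR 37.2) and 35 (PR 44.2).
Interpolate: 34 + (37.40 − 37.2)/(44.2 − 37.2) × (35 − 34) = 34.0

34.0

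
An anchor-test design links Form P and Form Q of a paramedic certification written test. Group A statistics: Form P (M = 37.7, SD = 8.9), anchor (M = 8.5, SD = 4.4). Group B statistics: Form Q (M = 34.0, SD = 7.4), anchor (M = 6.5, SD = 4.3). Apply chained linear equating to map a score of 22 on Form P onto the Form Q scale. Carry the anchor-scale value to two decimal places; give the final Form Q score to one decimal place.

24.1

Form P → anchor (Group A): v = (4.4/8.9)(22 − 37.7) + 8.5 = 0.74
anchor → Form Q (Group B): y = (7.4/4.3)(0.74 − 6.5) + 34.0 = 24.1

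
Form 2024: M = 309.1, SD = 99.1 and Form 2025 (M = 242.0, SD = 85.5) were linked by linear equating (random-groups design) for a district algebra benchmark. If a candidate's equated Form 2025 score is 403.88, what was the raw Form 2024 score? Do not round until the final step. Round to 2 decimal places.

496.73

Invert y = (SD_Y/SD_X)(x − M_X) + M_Y:
x = (SD_X/SD_Y)(y − M_Y) + M_X = (99.1/85.5)(403.88 − 242.0) + 309.1
x = 1.159064 × 161.880 + 309.1 = 496.73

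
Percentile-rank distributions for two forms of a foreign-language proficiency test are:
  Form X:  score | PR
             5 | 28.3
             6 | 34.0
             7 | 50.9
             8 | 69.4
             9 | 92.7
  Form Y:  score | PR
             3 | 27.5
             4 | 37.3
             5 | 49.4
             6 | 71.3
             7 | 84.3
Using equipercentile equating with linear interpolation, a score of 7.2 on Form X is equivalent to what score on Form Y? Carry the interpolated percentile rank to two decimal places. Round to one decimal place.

PR of 7.2 on Form X: 50.9 + (7.2 − 7)/(8 − 7) × (69.4 − 50.9) = 54.60
On Form Y, PR 54.60 falls between score 5 (PR 49.4) and 6 (PR 71.3).
Interpolate: 5 + (54.60 − 49.4)/(71.3 − 49.4) × (6 − 5) = 5.2

5.2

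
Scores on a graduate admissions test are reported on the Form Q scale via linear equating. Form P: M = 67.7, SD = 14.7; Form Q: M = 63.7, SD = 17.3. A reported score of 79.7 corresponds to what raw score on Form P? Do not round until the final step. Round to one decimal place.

81.3

Invert y = (SD_Y/SD_X)(x − M_X) + M_Y:
x = (SD_X/SD_Y)(y − M_Y) + M_X = (14.7/17.3)(79.7 − 63.7) + 67.7
x = 0.849711 × 16.000 + 67.7 = 81.3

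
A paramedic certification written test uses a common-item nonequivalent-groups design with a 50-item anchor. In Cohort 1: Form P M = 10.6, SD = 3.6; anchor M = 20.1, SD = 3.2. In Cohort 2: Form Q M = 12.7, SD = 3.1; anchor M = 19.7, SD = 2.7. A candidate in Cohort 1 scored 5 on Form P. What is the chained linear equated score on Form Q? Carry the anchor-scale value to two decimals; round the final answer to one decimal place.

Form P → anchor (Cohort 1): v = (3.2/3.6)(5 − 10.6) + 20.1 = 15.12
anchor → Form Q (Cohort 2): y = (3.1/2.7)(15.12 − 19.7) + 12.7 = 7.4

7.4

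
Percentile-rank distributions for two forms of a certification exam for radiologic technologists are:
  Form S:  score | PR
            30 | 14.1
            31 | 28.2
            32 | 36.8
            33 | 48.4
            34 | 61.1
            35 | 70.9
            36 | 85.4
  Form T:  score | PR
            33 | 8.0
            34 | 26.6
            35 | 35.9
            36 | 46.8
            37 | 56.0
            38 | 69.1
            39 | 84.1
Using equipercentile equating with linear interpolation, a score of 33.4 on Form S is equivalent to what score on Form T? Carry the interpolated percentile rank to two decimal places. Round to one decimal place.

PR of 33.4 on Form S: 48.4 + (33.4 − 33)/(34 − 33) × (61.1 − 48.4) = 53.48
On Form T, PR 53.48 falls between score 36 (PR 46.8) and 37 (PR 56.0).
Interpolate: 36 + (53.48 − 46.8)/(56.0 − 46.8) × (37 − 36) = 36.7

36.7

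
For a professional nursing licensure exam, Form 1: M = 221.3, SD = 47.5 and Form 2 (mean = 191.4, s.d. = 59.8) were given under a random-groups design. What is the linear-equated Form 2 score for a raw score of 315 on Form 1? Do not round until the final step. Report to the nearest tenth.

309.4

Linear equating: y = (SD_Y/SD_X)(x − M_X) + M_Y
y = (59.8/47.5)(315 − 221.3) + 191.4
y = 1.258947 × 93.7 + 191.4 = 117.9634 + 191.4 = 309.4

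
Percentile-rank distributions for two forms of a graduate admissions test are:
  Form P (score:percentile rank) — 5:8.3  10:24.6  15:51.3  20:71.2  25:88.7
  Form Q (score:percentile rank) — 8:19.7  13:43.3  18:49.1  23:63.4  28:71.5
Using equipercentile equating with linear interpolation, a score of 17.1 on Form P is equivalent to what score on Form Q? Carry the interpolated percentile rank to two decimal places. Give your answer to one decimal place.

PR of 17.1 on Form P: 51.3 + (17.1 − 15)/(20 − 15) × (71.2 − 51.3) = 59.66
On Form Q, PR 59.66 falls between score 18 (PR 49.1) and 23 (PR 63.4).
Interpolate: 18 + (59.66 − 49.1)/(63.4 − 49.1) × (23 − 18) = 21.7

21.7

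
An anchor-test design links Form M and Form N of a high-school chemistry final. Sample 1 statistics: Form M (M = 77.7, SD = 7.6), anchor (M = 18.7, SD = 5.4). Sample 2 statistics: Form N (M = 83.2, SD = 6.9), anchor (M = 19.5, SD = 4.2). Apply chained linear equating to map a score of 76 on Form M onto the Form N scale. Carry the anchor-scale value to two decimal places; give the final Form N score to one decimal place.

Form M → anchor (Sample 1): v = (5.4/7.6)(76 − 77.7) + 18.7 = 17.49
anchor → Form N (Sample 2): y = (6.9/4.2)(17.49 − 19.5) + 83.2 = 79.9

79.9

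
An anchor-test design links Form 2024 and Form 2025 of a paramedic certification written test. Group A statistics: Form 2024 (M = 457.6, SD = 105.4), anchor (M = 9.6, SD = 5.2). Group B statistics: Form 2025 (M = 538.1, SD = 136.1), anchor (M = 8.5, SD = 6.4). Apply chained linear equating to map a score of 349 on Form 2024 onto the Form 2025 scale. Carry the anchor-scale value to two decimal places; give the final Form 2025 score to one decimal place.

Form 2024 → anchor (Group A): v = (5.2/105.4)(349 − 457.6) + 9.6 = 4.24
anchor → Form 2025 (Group B): y = (136.1/6.4)(4.24 − 8.5) + 538.1 = 447.5

447.5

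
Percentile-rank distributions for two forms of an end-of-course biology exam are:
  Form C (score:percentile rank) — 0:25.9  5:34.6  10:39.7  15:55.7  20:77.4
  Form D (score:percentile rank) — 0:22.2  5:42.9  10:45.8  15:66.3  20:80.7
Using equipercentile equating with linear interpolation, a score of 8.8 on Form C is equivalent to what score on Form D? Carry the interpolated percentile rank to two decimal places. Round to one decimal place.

3.9

PR of 8.8 on Form C: 34.6 + (8.8 − 5)/(10 − 5) × (39.7 − 34.6) = 38.48
On Form D, PR 38.48 falls between score 0 (PR 22.2) and 5 (PR 42.9).
Interpolate: 0 + (38.48 − 22.2)/(42.9 − 22.2) × (5 − 0) = 3.9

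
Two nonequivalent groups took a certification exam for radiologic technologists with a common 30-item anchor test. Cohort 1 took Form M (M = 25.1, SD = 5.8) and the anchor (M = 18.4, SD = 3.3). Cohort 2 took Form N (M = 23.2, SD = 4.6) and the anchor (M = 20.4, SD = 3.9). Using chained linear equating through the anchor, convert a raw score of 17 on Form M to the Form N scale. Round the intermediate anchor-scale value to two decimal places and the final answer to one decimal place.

15.4

Form M → anchor (Cohort 1): v = (3.3/5.8)(17 − 25.1) + 18.4 = 13.79
anchor → Form N (Cohort 2): y = (4.6/3.9)(13.79 − 20.4) + 23.2 = 15.4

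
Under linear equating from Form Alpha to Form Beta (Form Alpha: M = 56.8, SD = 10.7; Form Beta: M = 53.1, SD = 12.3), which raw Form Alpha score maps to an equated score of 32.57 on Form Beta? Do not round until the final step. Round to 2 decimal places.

Invert y = (SD_Y/SD_X)(x − M_X) + M_Y:
x = (SD_X/SD_Y)(y − M_Y) + M_X = (10.7/12.3)(32.57 − 53.1) + 56.8
x = 0.869919 × -20.530 + 56.8 = 38.94

38.94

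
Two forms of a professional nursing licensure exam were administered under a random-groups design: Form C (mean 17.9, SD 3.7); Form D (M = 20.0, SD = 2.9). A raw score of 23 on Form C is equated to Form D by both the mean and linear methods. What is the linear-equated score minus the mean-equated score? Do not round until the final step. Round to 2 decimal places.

Mean-equated: 23 + (20.0 − 17.9) = 25.10
Linear-equated: (2.9/3.7)(23 − 17.9) + 20.0 = 23.997
Difference = 23.997 − 25.10 = -1.10

-1.10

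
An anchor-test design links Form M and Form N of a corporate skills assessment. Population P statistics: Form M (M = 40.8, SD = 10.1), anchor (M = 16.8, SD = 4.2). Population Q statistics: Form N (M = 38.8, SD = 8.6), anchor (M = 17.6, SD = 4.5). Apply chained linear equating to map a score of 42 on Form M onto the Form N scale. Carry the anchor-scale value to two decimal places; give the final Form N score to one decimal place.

Form M → anchor (Population P): v = (4.2/10.1)(42 − 40.8) + 16.8 = 17.30
anchor → Form N (Population Q): y = (8.6/4.5)(17.30 − 17.6) + 38.8 = 38.2

38.2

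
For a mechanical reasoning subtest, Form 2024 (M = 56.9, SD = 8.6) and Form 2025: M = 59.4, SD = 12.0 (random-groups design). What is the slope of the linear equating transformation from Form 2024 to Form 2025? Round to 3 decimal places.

1.395

A = SD_Y / SD_X = 12.0 / 8.6 = 1.395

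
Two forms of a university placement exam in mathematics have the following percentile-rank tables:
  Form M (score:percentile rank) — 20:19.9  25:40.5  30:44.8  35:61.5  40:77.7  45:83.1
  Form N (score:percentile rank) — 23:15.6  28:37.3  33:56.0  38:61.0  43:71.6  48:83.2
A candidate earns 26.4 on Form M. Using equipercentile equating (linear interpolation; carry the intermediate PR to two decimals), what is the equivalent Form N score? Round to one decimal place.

PR of 26.4 on Form M: 40.5 + (26.4 − 25)/(30 − 25) × (44.8 − 40.5) = 41.70
On Form N, PR 41.70 falls between score 28 (PR 37.3) and 33 (PR 56.0).
Interpolate: 28 + (41.70 − 37.3)/(56.0 − 37.3) × (33 − 28) = 29.2

29.2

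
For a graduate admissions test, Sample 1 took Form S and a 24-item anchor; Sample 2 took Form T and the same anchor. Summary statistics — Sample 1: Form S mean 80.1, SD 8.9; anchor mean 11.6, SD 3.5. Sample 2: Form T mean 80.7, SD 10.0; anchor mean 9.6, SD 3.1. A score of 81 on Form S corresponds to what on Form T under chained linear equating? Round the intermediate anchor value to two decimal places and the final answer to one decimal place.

Form S → anchor (Sample 1): v = (3.5/8.9)(81 − 80.1) + 11.6 = 11.95
anchor → Form T (Sample 2): y = (10.0/3.1)(11.95 − 9.6) + 80.7 = 88.3

88.3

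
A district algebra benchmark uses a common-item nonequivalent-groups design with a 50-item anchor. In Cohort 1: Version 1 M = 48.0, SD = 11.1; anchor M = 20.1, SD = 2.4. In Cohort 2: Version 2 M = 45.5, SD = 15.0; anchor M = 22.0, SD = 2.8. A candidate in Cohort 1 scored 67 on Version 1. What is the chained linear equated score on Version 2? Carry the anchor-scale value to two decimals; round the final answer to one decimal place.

57.3

Version 1 → anchor (Cohort 1): v = (2.4/11.1)(67 − 48.0) + 20.1 = 24.21
anchor → Version 2 (Cohort 2): y = (15.0/2.8)(24.21 − 22.0) + 45.5 = 57.3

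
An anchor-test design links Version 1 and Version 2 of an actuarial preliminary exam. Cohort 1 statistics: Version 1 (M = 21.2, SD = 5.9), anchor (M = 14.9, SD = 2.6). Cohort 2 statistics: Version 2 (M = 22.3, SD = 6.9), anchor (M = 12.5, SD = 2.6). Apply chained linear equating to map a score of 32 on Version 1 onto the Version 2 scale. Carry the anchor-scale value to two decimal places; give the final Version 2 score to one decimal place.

Version 1 → anchor (Cohort 1): v = (2.6/5.9)(32 − 21.2) + 14.9 = 19.66
anchor → Version 2 (Cohort 2): y = (6.9/2.6)(19.66 − 12.5) + 22.3 = 41.3

41.3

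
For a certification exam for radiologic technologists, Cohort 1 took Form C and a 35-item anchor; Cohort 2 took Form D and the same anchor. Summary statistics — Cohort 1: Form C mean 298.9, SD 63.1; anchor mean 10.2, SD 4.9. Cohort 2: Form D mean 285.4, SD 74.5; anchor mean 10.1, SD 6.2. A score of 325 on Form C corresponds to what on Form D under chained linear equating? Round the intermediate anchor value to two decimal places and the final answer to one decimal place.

311.0

Form C → anchor (Cohort 1): v = (4.9/63.1)(325 − 298.9) + 10.2 = 12.23
anchor → Form D (Cohort 2): y = (74.5/6.2)(12.23 − 10.1) + 285.4 = 311.0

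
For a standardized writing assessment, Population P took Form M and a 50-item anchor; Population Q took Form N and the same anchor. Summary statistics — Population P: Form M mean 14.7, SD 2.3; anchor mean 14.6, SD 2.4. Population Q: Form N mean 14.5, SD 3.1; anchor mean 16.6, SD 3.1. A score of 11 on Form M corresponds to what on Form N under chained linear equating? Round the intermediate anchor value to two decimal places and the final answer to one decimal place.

Form M → anchor (Population P): v = (2.4/2.3)(11 − 14.7) + 14.6 = 10.74
anchor → Form N (Population Q): y = (3.1/3.1)(10.74 − 16.6) + 14.5 = 8.6

8.6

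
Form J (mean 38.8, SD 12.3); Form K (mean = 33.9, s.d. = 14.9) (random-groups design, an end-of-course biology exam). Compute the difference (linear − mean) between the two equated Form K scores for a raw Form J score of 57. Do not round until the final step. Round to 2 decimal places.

3.85

Mean-equated: 57 + (33.9 − 38.8) = 52.10
Linear-equated: (14.9/12.3)(57 − 38.8) + 33.9 = 55.947
Difference = 55.947 − 52.10 = 3.85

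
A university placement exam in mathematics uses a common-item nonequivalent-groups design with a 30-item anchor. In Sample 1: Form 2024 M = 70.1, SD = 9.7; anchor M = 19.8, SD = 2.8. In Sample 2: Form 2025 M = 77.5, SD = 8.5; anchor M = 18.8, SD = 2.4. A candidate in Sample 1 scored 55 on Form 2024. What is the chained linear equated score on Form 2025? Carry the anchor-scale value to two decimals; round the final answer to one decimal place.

65.6

Form 2024 → anchor (Sample 1): v = (2.8/9.7)(55 − 70.1) + 19.8 = 15.44
anchor → Form 2025 (Sample 2): y = (8.5/2.4)(15.44 − 18.8) + 77.5 = 65.6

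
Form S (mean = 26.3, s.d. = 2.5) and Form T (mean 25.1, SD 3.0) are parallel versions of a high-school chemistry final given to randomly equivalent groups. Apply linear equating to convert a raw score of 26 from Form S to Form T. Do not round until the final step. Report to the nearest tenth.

24.7

Linear equating: y = (SD_Y/SD_X)(x − M_X) + M_Y
y = (3.0/2.5)(26 − 26.3) + 25.1
y = 1.200000 × -0.3 + 25.1 = -0.3600 + 25.1 = 24.7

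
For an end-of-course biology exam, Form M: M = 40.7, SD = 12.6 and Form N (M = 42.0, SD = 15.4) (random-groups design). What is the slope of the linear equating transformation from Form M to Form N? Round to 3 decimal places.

1.222

A = SD_Y / SD_X = 15.4 / 12.6 = 1.222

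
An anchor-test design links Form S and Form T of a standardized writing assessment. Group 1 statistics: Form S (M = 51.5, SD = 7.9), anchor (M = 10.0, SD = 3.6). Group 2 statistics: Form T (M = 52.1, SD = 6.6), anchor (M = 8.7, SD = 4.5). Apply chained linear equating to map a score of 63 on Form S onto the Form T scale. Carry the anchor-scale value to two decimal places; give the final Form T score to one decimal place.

61.7

Form S → anchor (Group 1): v = (3.6/7.9)(63 − 51.5) + 10.0 = 15.24
anchor → Form T (Group 2): y = (6.6/4.5)(15.24 − 8.7) + 52.1 = 61.7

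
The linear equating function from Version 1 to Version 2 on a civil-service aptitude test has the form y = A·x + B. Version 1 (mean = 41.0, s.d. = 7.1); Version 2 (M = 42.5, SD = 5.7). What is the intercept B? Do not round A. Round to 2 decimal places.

A = SD_Y / SD_X = 5.7 / 7.1 = 0.802817
B = M_Y − A·M_X = 42.5 − 0.802817 × 41.0 = 9.58

9.58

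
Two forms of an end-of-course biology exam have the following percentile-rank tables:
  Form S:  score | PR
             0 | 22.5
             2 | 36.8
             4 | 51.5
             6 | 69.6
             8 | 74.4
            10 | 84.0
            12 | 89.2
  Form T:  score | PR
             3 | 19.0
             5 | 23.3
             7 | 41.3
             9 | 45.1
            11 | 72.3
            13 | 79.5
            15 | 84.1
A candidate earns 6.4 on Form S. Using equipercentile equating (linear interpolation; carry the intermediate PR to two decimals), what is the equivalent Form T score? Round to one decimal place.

PR of 6.4 on Form S: 69.6 + (6.4 − 6)/(8 − 6) × (74.4 − 69.6) = 70.56
On Form T, PR 70.56 falls between score 9 (PR 45.1) and 11 (PR 72.3).
Interpolate: 9 + (70.56 − 45.1)/(72.3 − 45.1) × (11 − 9) = 10.9

10.9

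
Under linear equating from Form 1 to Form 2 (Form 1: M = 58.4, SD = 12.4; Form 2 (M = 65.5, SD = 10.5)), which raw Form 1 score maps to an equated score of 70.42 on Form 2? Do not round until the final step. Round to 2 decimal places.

Invert y = (SD_Y/SD_X)(x − M_X) + M_Y:
x = (SD_X/SD_Y)(y − M_Y) + M_X = (12.4/10.5)(70.42 − 65.5) + 58.4
x = 1.180952 × 4.920 + 58.4 = 64.21

64.21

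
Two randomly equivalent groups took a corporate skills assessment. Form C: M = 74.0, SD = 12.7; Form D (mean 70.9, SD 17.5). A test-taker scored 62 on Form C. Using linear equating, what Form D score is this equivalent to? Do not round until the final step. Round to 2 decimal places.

Linear equating: y = (SD_Y/SD_X)(x − M_X) + M_Y
y = (17.5/12.7)(62 − 74.0) + 70.9
y = 1.377953 × -12.0 + 70.9 = -16.5354 + 70.9 = 54.36

54.36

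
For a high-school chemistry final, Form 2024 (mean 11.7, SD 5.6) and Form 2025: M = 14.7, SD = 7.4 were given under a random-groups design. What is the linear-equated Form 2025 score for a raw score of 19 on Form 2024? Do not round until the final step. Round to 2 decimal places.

Linear equating: y = (SD_Y/SD_X)(x − M_X) + M_Y
y = (7.4/5.6)(19 − 11.7) + 14.7
y = 1.321429 × 7.3 + 14.7 = 9.6464 + 14.7 = 24.35

24.35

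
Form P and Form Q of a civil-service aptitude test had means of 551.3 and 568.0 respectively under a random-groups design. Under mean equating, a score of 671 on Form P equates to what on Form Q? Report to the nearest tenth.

Mean equating: y = x + (M_Y − M_X) = 671 + (568.0 − 551.3) = 687.7

687.7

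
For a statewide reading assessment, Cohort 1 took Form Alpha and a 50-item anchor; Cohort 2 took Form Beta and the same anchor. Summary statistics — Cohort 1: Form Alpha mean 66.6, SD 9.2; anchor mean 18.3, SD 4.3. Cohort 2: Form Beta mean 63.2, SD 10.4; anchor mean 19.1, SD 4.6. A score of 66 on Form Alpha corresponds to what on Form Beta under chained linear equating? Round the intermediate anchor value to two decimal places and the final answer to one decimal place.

60.8

Form Alpha → anchor (Cohort 1): v = (4.3/9.2)(66 − 66.6) + 18.3 = 18.02
anchor → Form Beta (Cohort 2): y = (10.4/4.6)(18.02 − 19.1) + 63.2 = 60.8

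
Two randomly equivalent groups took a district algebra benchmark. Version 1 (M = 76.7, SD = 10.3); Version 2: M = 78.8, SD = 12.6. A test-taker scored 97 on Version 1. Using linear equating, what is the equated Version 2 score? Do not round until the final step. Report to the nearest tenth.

103.6

Linear equating: y = (SD_Y/SD_X)(x − M_X) + M_Y
y = (12.6/10.3)(97 − 76.7) + 78.8
y = 1.223301 × 20.3 + 78.8 = 24.8330 + 78.8 = 103.6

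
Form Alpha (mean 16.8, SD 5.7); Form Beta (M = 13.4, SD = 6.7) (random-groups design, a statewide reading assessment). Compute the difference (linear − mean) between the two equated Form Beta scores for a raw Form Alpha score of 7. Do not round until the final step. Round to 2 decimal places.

-1.72

Mean-equated: 7 + (13.4 − 16.8) = 3.60
Linear-equated: (6.7/5.7)(7 − 16.8) + 13.4 = 1.881
Difference = 1.881 − 3.60 = -1.72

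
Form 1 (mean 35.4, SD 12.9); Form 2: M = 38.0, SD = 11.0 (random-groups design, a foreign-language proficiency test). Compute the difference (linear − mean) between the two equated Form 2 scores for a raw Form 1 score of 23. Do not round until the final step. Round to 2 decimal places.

Mean-equated: 23 + (38.0 − 35.4) = 25.60
Linear-equated: (11.0/12.9)(23 − 35.4) + 38.0 = 27.426
Difference = 27.426 − 25.60 = 1.83

1.83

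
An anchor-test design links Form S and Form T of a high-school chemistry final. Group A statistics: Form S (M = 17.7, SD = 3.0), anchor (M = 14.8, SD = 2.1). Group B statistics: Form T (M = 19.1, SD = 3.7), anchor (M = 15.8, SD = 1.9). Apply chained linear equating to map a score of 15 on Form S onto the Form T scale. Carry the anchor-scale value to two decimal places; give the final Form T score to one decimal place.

Form S → anchor (Group A): v = (2.1/3.0)(15 − 17.7) + 14.8 = 12.91
anchor → Form T (Group B): y = (3.7/1.9)(12.91 − 15.8) + 19.1 = 13.5

13.5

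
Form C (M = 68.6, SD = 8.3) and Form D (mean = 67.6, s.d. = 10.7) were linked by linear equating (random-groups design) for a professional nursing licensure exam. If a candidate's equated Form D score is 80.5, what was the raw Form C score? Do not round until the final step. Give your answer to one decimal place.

Invert y = (SD_Y/SD_X)(x − M_X) + M_Y:
x = (SD_X/SD_Y)(y − M_Y) + M_X = (8.3/10.7)(80.5 − 67.6) + 68.6
x = 0.775701 × 12.900 + 68.6 = 78.6

78.6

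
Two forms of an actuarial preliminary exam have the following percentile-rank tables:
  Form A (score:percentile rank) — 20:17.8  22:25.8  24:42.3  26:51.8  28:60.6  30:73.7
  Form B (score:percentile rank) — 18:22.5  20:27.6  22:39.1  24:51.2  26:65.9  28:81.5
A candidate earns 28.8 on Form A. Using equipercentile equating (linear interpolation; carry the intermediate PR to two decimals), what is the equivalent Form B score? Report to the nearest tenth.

26.0

PR of 28.8 on Form A: 60.6 + (28.8 − 28)/(30 − 28) × (73.7 − 60.6) = 65.84
On Form B, PR 65.84 falls between score 24 (PR 51.2) and 26 (PR 65.9).
Interpolate: 24 + (65.84 − 51.2)/(65.9 − 51.2) × (26 − 24) = 26.0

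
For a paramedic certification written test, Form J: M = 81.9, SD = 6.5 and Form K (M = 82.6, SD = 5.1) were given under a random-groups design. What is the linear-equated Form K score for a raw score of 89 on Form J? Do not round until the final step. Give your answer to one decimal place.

88.2

Linear equating: y = (SD_Y/SD_X)(x − M_X) + M_Y
y = (5.1/6.5)(89 − 81.9) + 82.6
y = 0.784615 × 7.1 + 82.6 = 5.5708 + 82.6 = 88.2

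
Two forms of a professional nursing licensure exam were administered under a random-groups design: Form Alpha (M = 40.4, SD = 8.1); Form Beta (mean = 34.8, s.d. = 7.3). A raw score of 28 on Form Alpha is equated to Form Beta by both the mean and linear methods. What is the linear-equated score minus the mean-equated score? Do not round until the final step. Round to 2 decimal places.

Mean-equated: 28 + (34.8 − 40.4) = 22.40
Linear-equated: (7.3/8.1)(28 − 40.4) + 34.8 = 23.625
Difference = 23.625 − 22.40 = 1.22

1.22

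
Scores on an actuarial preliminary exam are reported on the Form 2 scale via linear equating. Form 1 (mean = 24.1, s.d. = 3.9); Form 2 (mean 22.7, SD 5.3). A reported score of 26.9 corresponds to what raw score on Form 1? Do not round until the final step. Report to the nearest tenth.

Invert y = (SD_Y/SD_X)(x − M_X) + M_Y:
x = (SD_X/SD_Y)(y − M_Y) + M_X = (3.9/5.3)(26.9 − 22.7) + 24.1
x = 0.735849 × 4.200 + 24.1 = 27.2

27.2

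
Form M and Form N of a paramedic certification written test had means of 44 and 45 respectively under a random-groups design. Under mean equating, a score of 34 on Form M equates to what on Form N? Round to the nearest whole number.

35

Mean equating: y = x + (M_Y − M_X) = 34 + (45 − 44) = 35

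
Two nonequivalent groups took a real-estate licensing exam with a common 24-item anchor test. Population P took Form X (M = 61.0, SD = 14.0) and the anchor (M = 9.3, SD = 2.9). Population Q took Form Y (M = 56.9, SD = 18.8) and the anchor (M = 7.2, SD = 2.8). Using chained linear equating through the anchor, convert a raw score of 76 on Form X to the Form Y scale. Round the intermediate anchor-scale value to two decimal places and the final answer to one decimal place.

Form X → anchor (Population P): v = (2.9/14.0)(76 − 61.0) + 9.3 = 12.41
anchor → Form Y (Population Q): y = (18.8/2.8)(12.41 − 7.2) + 56.9 = 91.9

91.9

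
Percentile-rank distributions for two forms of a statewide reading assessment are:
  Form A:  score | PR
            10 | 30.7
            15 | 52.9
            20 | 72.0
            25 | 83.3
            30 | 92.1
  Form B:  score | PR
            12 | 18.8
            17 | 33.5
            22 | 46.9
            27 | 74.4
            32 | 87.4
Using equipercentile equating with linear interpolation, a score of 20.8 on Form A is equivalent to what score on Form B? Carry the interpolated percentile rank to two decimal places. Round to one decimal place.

26.9

PR of 20.8 on Form A: 72.0 + (20.8 − 20)/(25 − 20) × (83.3 − 72.0) = 73.81
On Form B, PR 73.81 falls between score 22 (PR 46.9) and 27 (PR 74.4).
Interpolate: 22 + (73.81 − 46.9)/(74.4 − 46.9) × (27 − 22) = 26.9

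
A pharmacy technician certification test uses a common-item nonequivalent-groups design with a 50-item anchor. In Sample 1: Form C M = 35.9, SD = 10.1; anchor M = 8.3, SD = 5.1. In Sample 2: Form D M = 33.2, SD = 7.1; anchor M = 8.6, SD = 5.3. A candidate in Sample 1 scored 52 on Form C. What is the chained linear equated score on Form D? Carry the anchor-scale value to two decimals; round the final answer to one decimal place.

Form C → anchor (Sample 1): v = (5.1/10.1)(52 − 35.9) + 8.3 = 16.43
anchor → Form D (Sample 2): y = (7.1/5.3)(16.43 − 8.6) + 33.2 = 43.7

43.7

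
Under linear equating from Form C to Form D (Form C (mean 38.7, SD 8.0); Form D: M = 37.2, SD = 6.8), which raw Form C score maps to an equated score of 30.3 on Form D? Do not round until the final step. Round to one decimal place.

30.6

Invert y = (SD_Y/SD_X)(x − M_X) + M_Y:
x = (SD_X/SD_Y)(y − M_Y) + M_X = (8.0/6.8)(30.3 − 37.2) + 38.7
x = 1.176471 × -6.900 + 38.7 = 30.6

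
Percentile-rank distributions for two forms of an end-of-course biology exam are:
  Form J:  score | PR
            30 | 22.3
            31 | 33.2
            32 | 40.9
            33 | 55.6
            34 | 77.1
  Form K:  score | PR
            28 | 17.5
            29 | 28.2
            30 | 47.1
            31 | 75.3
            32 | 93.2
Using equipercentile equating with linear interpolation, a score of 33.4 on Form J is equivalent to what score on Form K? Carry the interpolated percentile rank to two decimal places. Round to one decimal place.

30.6

PR of 33.4 on Form J: 55.6 + (33.4 − 33)/(34 − 33) × (77.1 − 55.6) = 64.20
On Form K, PR 64.20 falls between score 30 (PR 47.1) and 31 (PR 75.3).
Interpolate: 30 + (64.20 − 47.1)/(75.3 − 47.1) × (31 − 30) = 30.6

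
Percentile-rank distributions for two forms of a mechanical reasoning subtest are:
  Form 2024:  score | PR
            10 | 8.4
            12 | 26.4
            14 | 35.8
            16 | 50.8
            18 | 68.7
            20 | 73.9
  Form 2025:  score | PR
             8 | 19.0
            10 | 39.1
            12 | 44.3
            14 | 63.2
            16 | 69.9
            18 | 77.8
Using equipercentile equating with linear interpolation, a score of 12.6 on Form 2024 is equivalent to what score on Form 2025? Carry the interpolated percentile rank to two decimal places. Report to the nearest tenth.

9.0

PR of 12.6 on Form 2024: 26.4 + (12.6 − 12)/(14 − 12) × (35.8 − 26.4) = 29.22
On Form 2025, PR 29.22 falls between score 8 (PR 19.0) and 10 (PR 39.1).
Interpolate: 8 + (29.22 − 19.0)/(39.1 − 19.0) × (10 − 8) = 9.0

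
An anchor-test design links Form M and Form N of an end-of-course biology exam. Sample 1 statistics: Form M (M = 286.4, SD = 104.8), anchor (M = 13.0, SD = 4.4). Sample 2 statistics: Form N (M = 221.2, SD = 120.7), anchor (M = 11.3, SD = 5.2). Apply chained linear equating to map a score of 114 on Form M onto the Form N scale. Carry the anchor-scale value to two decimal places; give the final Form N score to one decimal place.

92.6

Form M → anchor (Sample 1): v = (4.4/104.8)(114 − 286.4) + 13.0 = 5.76
anchor → Form N (Sample 2): y = (120.7/5.2)(5.76 − 11.3) + 221.2 = 92.6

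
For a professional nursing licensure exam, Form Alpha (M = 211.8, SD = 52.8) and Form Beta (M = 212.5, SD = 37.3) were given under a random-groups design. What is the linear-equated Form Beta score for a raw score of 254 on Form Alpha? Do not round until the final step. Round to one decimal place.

242.3

Linear equating: y = (SD_Y/SD_X)(x − M_X) + M_Y
y = (37.3/52.8)(254 − 211.8) + 212.5
y = 0.706439 × 42.2 + 212.5 = 29.8117 + 212.5 = 242.3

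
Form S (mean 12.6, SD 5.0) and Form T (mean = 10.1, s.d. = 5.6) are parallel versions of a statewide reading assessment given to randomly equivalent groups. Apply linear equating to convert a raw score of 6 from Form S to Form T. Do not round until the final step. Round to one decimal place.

Linear equating: y = (SD_Y/SD_X)(x − M_X) + M_Y
y = (5.6/5.0)(6 − 12.6) + 10.1
y = 1.120000 × -6.6 + 10.1 = -7.3920 + 10.1 = 2.7

2.7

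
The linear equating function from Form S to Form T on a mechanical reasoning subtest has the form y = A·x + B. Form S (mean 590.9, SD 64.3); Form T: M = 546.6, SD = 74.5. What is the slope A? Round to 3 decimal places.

1.159

A = SD_Y / SD_X = 74.5 / 64.3 = 1.159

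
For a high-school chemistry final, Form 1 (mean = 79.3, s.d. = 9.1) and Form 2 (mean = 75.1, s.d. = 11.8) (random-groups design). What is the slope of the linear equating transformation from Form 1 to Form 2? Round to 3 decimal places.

1.297

A = SD_Y / SD_X = 11.8 / 9.1 = 1.297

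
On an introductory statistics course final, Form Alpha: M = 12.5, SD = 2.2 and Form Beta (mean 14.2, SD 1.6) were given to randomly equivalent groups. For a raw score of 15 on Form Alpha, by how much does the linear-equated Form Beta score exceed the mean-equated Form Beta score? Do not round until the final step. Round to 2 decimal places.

Mean-equated: 15 + (14.2 − 12.5) = 16.70
Linear-equated: (1.6/2.2)(15 − 12.5) + 14.2 = 16.018
Difference = 16.018 − 16.70 = -0.68

-0.68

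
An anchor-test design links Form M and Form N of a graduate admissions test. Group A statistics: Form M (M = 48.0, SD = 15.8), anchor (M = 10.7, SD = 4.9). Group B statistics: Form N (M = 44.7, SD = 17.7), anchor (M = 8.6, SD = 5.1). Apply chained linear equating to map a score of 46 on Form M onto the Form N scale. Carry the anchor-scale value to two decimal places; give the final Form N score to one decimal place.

Form M → anchor (Group A): v = (4.9/15.8)(46 − 48.0) + 10.7 = 10.08
anchor → Form N (Group B): y = (17.7/5.1)(10.08 − 8.6) + 44.7 = 49.8

49.8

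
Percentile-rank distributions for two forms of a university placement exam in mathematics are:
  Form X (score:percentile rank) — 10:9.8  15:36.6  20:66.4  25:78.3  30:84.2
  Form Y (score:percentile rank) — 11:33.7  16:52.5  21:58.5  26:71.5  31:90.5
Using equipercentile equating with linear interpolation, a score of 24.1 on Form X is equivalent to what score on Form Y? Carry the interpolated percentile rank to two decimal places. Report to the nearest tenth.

27.2

PR of 24.1 on Form X: 66.4 + (24.1 − 20)/(25 − 20) × (78.3 − 66.4) = 76.16
On Form Y, PR 76.16 falls between score 26 (PR 71.5) and 31 (PR 90.5).
Interpolate: 26 + (76.16 − 71.5)/(90.5 − 71.5) × (31 − 26) = 27.2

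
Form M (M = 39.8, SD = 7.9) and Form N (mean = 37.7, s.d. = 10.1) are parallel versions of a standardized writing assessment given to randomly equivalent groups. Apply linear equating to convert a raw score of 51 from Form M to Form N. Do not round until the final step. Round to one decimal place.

52.0

Linear equating: y = (SD_Y/SD_X)(x − M_X) + M_Y
y = (10.1/7.9)(51 − 39.8) + 37.7
y = 1.278481 × 11.2 + 37.7 = 14.3190 + 37.7 = 52.0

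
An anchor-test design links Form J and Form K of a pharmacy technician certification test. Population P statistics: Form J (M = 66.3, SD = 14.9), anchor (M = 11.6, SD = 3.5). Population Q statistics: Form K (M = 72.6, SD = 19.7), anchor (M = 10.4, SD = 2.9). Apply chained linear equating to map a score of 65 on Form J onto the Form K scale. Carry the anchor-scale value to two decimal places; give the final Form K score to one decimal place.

78.6

Form J → anchor (Population P): v = (3.5/14.9)(65 − 66.3) + 11.6 = 11.29
anchor → Form K (Population Q): y = (19.7/2.9)(11.29 − 10.4) + 72.6 = 78.6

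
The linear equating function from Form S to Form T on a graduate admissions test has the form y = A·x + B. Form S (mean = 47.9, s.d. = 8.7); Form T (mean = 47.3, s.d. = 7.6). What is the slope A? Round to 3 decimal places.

0.874

A = SD_Y / SD_X = 7.6 / 8.7 = 0.874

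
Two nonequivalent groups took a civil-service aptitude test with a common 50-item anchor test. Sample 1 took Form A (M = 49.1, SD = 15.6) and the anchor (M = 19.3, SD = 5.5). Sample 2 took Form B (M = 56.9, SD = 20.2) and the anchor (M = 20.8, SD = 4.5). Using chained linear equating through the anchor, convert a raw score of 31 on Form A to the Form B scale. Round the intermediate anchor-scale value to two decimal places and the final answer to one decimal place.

Form A → anchor (Sample 1): v = (5.5/15.6)(31 − 49.1) + 19.3 = 12.92
anchor → Form B (Sample 2): y = (20.2/4.5)(12.92 − 20.8) + 56.9 = 21.5

21.5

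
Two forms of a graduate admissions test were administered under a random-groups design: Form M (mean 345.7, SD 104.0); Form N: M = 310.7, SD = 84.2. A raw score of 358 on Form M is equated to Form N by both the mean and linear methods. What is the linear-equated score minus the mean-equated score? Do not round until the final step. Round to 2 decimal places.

Mean-equated: 358 + (310.7 − 345.7) = 323.00
Linear-equated: (84.2/104.0)(358 − 345.7) + 310.7 = 320.658
Difference = 320.658 − 323.00 = -2.34

-2.34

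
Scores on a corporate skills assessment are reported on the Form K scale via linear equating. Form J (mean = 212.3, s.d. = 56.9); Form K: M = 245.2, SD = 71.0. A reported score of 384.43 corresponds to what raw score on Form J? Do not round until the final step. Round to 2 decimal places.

323.88

Invert y = (SD_Y/SD_X)(x − M_X) + M_Y:
x = (SD_X/SD_Y)(y − M_Y) + M_X = (56.9/71.0)(384.43 − 245.2) + 212.3
x = 0.801408 × 139.230 + 212.3 = 323.88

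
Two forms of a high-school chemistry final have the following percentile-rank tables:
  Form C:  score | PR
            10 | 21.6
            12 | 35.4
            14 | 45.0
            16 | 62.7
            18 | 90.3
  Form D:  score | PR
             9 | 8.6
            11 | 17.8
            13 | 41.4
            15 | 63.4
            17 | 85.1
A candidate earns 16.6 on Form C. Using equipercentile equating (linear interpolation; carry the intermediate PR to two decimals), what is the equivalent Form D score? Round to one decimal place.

PR of 16.6 on Form C: 62.7 + (16.6 − 16)/(18 − 16) × (90.3 − 62.7) = 70.98
On Form D, PR 70.98 falls between score 15 (PR 63.4) and 17 (PR 85.1).
Interpolate: 15 + (70.98 − 63.4)/(85.1 − 63.4) × (17 − 15) = 15.7

15.7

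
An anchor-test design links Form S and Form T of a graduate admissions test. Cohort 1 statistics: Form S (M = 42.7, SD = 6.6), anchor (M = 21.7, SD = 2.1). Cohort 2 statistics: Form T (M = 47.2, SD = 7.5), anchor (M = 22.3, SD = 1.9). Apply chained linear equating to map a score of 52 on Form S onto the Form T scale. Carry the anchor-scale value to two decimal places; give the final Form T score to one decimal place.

56.5

Form S → anchor (Cohort 1): v = (2.1/6.6)(52 − 42.7) + 21.7 = 24.66
anchor → Form T (Cohort 2): y = (7.5/1.9)(24.66 − 22.3) + 47.2 = 56.5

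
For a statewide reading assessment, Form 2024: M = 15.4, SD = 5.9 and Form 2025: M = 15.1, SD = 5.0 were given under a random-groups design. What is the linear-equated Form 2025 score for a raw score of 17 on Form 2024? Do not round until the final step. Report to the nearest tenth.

16.5

Linear equating: y = (SD_Y/SD_X)(x − M_X) + M_Y
y = (5.0/5.9)(17 − 15.4) + 15.1
y = 0.847458 × 1.6 + 15.1 = 1.3559 + 15.1 = 16.5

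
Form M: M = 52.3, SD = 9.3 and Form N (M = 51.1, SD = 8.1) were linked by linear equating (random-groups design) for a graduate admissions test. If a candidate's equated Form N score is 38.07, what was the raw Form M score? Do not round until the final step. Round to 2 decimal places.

37.34

Invert y = (SD_Y/SD_X)(x − M_X) + M_Y:
x = (SD_X/SD_Y)(y − M_Y) + M_X = (9.3/8.1)(38.07 − 51.1) + 52.3
x = 1.148148 × -13.030 + 52.3 = 37.34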